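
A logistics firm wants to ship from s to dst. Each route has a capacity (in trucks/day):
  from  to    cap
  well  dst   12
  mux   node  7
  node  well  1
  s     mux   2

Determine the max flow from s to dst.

1

Augment s→mux→node→well→dst: bottleneck 1. Total 1.
No augmenting path remains in the residual graph.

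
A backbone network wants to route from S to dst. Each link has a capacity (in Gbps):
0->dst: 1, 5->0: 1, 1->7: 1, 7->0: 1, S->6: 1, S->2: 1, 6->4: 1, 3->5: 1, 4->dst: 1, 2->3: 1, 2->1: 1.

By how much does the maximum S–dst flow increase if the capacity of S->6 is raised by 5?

0

Original max flow = 2.
Even with extra capacity on S->6, another cut of capacity 2 remains binding.
New max flow = 2. Increase = 0.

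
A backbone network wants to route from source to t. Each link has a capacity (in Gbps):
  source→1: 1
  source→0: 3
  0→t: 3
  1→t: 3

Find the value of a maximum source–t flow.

4

Augment source→0→t: bottleneck 3. Total 3.
Augment source→1→t: bottleneck 1. Total 4.
No augmenting path remains in the residual graph.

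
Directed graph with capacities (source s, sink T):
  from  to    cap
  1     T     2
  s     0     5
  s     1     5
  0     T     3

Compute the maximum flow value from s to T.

5

Augment s→1→T: bottleneck 2. Total 2.
Augment s→0→T: bottleneck 3. Total 5.
No augmenting path remains in the residual graph.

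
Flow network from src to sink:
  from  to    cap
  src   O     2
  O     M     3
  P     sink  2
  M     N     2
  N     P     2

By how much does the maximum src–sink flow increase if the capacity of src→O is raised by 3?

Original max flow = 2.
Even with extra capacity on src→O, another cut of capacity 2 remains binding.
New max flow = 2. Increase = 0.

0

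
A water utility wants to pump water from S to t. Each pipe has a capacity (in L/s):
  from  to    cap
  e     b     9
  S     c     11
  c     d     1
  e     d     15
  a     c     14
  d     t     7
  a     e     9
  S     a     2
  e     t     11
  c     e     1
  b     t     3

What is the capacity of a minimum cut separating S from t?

4

Max flow = 4 (via 3 augmenting paths).
In the residual at optimum, the set reachable from S is {S, c}.
Cut edges: S->a (cap 2), c->e (cap 1), c->d (cap 1). Sum = 4.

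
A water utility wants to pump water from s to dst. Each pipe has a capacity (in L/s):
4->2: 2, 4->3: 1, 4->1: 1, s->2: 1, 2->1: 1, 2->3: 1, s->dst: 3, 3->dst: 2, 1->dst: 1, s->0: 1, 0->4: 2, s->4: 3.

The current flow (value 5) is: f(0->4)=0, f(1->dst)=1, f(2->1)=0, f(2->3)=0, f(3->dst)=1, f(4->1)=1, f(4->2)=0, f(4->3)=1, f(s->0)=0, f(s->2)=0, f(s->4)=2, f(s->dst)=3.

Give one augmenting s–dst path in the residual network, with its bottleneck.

Residual along s->2->3->dst: s->2: 1, 2->3: 1, 3->dst: 1.
Bottleneck = min = 1.

s->2->3->dst, bottleneck 1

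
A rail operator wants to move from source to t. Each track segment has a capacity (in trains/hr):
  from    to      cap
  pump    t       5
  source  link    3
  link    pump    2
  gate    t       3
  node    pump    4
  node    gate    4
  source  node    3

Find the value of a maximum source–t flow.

5

Augment source→node→gate→t: bottleneck 3. Total 3.
Augment source→link→pump→t: bottleneck 2. Total 5.
No augmenting path remains in the residual graph.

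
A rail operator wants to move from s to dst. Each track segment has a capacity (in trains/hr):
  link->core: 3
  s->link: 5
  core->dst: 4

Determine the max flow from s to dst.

3

Augment s->link->core->dst: bottleneck 3. Total 3.
No augmenting path remains in the residual graph.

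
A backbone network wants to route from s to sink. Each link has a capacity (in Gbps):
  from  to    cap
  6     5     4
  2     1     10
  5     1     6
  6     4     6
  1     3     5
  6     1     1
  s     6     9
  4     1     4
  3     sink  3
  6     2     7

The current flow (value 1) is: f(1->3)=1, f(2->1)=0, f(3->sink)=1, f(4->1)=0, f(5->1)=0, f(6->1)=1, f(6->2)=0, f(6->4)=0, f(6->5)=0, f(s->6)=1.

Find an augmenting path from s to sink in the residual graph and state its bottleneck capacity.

Residual along s->6->4->1->3->sink: s->6: 8, 6->4: 6, 4->1: 4, 1->3: 4, 3->sink: 2.
Bottleneck = min = 2.

s->6->4->1->3->sink, bottleneck 2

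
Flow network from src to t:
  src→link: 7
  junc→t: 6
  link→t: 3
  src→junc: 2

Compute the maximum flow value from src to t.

5

Augment src→junc→t: bottleneck 2. Total 2.
Augment src→link→t: bottleneck 3. Total 5.
No augmenting path remains in the residual graph.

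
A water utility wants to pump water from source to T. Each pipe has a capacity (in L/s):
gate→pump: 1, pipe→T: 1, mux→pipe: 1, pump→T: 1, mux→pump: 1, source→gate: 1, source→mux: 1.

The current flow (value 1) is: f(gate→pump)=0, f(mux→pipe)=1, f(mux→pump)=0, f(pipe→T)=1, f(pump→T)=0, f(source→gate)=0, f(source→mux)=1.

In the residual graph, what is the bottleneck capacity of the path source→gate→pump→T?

Residual capacities along the path: source→gate: 1, gate→pump: 1, pump→T: 1.
Minimum is 1.

1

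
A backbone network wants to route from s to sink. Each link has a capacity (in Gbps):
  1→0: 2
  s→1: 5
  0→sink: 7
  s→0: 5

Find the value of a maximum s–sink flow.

7

Augment s→0→sink: bottleneck 5. Total 5.
Augment s→1→0→sink: bottleneck 2. Total 7.
No augmenting path remains in the residual graph.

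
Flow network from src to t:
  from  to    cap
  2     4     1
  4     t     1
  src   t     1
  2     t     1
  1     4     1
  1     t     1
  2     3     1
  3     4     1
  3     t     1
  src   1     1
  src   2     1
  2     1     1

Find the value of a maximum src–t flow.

Augment src->t: bottleneck 1. Total 1.
Augment src->2->t: bottleneck 1. Total 2.
Augment src->1->t: bottleneck 1. Total 3.
No augmenting path remains in the residual graph.

3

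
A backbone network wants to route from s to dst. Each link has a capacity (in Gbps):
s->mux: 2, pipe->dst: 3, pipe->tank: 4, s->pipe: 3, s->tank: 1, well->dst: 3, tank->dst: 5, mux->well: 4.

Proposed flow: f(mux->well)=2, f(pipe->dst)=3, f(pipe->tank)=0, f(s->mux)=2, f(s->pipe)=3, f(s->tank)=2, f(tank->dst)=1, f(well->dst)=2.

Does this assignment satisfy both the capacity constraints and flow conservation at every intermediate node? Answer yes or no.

Capacity violated on s->tank: flow 2 > capacity 1.

No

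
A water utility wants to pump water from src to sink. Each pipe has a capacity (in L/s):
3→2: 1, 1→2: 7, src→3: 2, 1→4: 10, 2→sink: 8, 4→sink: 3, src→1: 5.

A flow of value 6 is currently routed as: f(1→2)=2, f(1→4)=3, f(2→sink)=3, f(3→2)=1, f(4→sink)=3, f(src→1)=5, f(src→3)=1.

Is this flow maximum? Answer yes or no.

Yes

Residual reachable from src: {3, src}; sink is not reachable.
Saturated cut: src→1, 3→2 with total capacity 6 = current flow value. Flow is maximum.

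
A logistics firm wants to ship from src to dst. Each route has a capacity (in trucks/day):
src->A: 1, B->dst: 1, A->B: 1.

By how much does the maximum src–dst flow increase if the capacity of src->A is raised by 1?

0

Original max flow = 1.
Even with extra capacity on src->A, another cut of capacity 1 remains binding.
New max flow = 1. Increase = 0.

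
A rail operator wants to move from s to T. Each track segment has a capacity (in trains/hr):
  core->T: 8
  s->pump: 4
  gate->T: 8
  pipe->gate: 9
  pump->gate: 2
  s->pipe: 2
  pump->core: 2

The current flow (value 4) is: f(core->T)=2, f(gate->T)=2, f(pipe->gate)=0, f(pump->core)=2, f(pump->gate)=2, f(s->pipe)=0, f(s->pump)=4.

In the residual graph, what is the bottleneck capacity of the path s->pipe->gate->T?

2

Residual capacities along the path: s->pipe: 2, pipe->gate: 9, gate->T: 6.
Minimum is 2.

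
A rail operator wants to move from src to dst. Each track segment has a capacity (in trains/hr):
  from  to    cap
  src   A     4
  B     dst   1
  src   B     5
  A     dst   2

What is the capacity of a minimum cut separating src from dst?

3

Max flow = 3 (via 2 augmenting paths).
In the residual at optimum, the set reachable from src is {A, B, src}.
Cut edges: A→dst (cap 2), B→dst (cap 1). Sum = 3.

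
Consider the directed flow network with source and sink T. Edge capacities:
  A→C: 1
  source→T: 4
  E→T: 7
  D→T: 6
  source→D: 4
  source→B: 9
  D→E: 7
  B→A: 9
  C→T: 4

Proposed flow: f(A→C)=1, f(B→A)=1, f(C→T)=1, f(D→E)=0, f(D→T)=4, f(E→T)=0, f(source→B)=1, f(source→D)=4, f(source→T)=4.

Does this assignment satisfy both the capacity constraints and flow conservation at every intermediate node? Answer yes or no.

Every edge has 0 ≤ f(e) ≤ cap(e).
At each intermediate node, inflow equals outflow.

Yes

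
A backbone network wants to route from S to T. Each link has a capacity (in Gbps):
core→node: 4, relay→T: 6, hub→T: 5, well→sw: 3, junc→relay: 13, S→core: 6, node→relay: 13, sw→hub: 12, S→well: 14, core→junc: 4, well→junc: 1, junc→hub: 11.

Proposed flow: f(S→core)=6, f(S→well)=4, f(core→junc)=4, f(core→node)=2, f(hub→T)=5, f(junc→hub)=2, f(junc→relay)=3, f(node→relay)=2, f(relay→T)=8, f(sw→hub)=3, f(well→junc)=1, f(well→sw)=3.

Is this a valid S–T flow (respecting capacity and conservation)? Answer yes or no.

No

Capacity violated on relay→T: flow 8 > capacity 6.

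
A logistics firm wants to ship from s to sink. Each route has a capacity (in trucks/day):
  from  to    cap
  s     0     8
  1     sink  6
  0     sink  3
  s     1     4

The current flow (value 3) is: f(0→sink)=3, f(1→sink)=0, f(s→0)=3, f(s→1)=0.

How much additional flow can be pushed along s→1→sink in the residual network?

4

Residual capacities along the path: s→1: 4, 1→sink: 6.
Minimum is 4.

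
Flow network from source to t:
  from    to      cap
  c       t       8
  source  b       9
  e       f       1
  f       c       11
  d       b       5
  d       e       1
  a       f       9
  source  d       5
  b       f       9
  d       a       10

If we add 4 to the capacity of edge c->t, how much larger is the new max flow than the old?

Original max flow = 8.
After raising cap(c->t), augmenting paths through that edge carry 3 more units.
New max flow = 11. Increase = 3.

3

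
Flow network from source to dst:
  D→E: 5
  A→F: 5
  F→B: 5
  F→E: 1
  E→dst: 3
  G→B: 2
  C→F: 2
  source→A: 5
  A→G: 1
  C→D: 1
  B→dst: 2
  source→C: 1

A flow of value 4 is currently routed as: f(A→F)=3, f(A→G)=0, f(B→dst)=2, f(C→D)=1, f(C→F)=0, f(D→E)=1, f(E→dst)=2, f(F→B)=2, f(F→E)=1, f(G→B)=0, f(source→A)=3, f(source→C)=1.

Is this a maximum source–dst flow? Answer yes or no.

Yes

Residual reachable from source: {A, B, F, G, source}; dst is not reachable.
Saturated cut: source→C, F→E, B→dst with total capacity 4 = current flow value. Flow is maximum.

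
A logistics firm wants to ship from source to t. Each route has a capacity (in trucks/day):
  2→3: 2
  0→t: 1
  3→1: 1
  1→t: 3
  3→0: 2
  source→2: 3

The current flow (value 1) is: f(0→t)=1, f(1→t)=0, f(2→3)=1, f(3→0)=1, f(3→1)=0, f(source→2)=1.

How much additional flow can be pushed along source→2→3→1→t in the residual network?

Residual capacities along the path: source→2: 2, 2→3: 1, 3→1: 1, 1→t: 3.
Minimum is 1.

1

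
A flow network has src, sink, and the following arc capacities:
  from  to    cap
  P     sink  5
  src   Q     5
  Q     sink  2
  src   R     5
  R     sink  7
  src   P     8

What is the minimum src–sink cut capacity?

Max flow = 12 (via 3 augmenting paths).
In the residual at optimum, the set reachable from src is {P, Q, src}.
Cut edges: src→R (cap 5), P→sink (cap 5), Q→sink (cap 2). Sum = 12.

12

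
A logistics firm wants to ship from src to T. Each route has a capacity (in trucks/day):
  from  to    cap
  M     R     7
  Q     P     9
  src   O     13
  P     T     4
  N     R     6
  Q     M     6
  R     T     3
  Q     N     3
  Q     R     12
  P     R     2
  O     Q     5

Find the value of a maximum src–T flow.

Augment src->O->Q->P->T: bottleneck 4. Total 4.
Augment src->O->Q->R->T: bottleneck 1. Total 5.
No augmenting path remains in the residual graph.

5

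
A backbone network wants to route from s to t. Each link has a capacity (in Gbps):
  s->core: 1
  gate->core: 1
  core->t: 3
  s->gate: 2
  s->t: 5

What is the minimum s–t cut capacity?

7

Max flow = 7 (via 3 augmenting paths).
In the residual at optimum, the set reachable from s is {gate, s}.
Cut edges: s->core (cap 1), s->t (cap 5), gate->core (cap 1). Sum = 7.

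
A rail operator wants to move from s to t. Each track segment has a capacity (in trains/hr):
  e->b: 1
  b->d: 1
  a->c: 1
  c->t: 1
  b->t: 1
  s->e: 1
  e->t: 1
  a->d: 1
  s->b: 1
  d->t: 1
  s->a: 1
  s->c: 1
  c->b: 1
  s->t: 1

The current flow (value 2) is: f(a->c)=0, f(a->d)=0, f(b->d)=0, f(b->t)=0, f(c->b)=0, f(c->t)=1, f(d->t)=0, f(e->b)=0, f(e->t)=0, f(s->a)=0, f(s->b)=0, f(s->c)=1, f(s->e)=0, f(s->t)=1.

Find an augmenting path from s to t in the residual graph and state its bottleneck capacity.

Residual along s->e->t: s->e: 1, e->t: 1.
Bottleneck = min = 1.

s->e->t, bottleneck 1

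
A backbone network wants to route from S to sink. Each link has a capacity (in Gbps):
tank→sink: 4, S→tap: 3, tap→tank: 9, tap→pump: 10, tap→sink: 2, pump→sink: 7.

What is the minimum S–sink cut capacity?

Max flow = 3 (via 2 augmenting paths).
In the residual at optimum, the set reachable from S is {S}.
Cut edges: S→tap (cap 3). Sum = 3.

3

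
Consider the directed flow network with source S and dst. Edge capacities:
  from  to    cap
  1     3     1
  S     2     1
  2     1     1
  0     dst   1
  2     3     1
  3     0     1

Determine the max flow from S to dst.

1

Augment S→2→3→0→dst: bottleneck 1. Total 1.
No augmenting path remains in the residual graph.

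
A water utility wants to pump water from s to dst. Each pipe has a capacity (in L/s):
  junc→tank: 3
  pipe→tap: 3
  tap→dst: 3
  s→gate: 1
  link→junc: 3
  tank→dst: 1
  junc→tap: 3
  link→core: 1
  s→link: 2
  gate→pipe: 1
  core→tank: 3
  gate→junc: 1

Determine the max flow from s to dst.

Augment s→link→core→tank→dst: bottleneck 1. Total 1.
Augment s→link→junc→tap→dst: bottleneck 1. Total 2.
Augment s→gate→junc→tap→dst: bottleneck 1. Total 3.
No augmenting path remains in the residual graph.

3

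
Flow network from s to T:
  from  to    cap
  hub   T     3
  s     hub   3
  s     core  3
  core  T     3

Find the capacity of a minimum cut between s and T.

6

Max flow = 6 (via 2 augmenting paths).
In the residual at optimum, the set reachable from s is {s}.
Cut edges: s→hub (cap 3), s→core (cap 3). Sum = 6.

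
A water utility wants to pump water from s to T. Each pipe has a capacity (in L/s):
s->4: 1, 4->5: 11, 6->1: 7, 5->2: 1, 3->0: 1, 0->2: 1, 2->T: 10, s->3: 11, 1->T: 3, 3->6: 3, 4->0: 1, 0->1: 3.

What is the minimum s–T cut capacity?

Max flow = 5 (via 3 augmenting paths).
In the residual at optimum, the set reachable from s is {3, s}.
Cut edges: s->4 (cap 1), 3->0 (cap 1), 3->6 (cap 3). Sum = 5.

5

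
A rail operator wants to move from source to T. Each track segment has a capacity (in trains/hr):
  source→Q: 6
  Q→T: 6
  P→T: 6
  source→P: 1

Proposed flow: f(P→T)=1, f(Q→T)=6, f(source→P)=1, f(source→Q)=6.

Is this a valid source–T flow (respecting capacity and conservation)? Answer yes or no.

Every edge has 0 ≤ f(e) ≤ cap(e).
At each intermediate node, inflow equals outflow.

Yes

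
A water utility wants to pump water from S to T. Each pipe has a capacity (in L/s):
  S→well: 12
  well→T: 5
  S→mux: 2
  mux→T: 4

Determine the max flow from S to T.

7

Augment S→well→T: bottleneck 5. Total 5.
Augment S→mux→T: bottleneck 2. Total 7.
No augmenting path remains in the residual graph.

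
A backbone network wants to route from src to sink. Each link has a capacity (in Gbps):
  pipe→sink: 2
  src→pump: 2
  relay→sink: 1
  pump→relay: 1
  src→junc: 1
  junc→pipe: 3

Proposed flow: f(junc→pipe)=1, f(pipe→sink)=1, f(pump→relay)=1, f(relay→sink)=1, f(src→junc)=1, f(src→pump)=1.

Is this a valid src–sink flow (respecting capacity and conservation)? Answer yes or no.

Every edge has 0 ≤ f(e) ≤ cap(e).
At each intermediate node, inflow equals outflow.

Yes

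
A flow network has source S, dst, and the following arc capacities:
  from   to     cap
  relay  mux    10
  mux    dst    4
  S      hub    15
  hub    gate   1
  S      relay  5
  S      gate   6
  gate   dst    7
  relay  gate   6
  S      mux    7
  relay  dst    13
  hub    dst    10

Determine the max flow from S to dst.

26

Augment S->hub->dst: bottleneck 10. Total 10.
Augment S->relay->dst: bottleneck 5. Total 15.
Augment S->mux->dst: bottleneck 4. Total 19.
Augment S->gate->dst: bottleneck 6. Total 25.
Augment S->hub->gate->dst: bottleneck 1. Total 26.
No augmenting path remains in the residual graph.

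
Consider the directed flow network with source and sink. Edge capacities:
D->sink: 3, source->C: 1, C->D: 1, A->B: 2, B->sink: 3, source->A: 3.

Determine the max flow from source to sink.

Augment source->A->B->sink: bottleneck 2. Total 2.
Augment source->C->D->sink: bottleneck 1. Total 3.
No augmenting path remains in the residual graph.

3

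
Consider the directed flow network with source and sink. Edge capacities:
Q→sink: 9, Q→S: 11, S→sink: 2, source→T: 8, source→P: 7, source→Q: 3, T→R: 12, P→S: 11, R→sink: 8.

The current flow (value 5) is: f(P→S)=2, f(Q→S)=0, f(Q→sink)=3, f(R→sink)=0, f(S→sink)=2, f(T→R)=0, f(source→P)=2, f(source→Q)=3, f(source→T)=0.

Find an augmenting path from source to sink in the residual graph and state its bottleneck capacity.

source→T→R→sink, bottleneck 8

Residual along source→T→R→sink: source→T: 8, T→R: 12, R→sink: 8.
Bottleneck = min = 8.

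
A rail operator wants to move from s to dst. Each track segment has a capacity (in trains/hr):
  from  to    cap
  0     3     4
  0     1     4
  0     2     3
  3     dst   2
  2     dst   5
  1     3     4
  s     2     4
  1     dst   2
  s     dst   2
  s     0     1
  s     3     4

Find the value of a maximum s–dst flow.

Augment s->dst: bottleneck 2. Total 2.
Augment s->3->dst: bottleneck 2. Total 4.
Augment s->2->dst: bottleneck 4. Total 8.
Augment s->0->1->dst: bottleneck 1. Total 9.
No augmenting path remains in the residual graph.

9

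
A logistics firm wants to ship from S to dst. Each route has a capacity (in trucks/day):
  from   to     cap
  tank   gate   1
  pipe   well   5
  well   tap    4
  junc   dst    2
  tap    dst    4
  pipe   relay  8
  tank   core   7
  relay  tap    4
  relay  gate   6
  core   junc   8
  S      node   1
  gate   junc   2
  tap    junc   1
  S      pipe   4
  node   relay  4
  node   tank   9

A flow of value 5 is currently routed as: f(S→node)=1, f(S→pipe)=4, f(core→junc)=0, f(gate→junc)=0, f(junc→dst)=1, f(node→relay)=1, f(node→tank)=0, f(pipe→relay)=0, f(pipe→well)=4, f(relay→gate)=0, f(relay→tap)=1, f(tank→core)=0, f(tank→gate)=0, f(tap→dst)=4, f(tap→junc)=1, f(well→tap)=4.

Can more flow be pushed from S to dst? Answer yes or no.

Residual reachable from S: {S}; dst is not reachable.
Saturated cut: S→node, S→pipe with total capacity 5 = current flow value. Flow is maximum.

No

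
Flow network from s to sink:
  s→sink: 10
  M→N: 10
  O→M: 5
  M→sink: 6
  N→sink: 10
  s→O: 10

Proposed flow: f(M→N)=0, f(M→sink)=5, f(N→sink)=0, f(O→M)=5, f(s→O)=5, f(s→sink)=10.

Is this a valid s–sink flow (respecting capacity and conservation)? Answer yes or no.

Yes

Every edge has 0 ≤ f(e) ≤ cap(e).
At each intermediate node, inflow equals outflow.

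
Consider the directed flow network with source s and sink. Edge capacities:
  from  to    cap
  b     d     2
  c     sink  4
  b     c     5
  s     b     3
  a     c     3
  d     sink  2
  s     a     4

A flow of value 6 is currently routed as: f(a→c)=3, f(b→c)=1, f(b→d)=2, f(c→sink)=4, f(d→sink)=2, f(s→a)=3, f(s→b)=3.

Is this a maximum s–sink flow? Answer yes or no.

Yes

Residual reachable from s: {a, s}; sink is not reachable.
Saturated cut: s→b, a→c with total capacity 6 = current flow value. Flow is maximum.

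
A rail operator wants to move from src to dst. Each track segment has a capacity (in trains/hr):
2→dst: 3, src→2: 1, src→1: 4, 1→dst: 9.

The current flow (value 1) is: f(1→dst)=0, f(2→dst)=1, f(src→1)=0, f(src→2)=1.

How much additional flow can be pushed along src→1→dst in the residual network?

4

Residual capacities along the path: src→1: 4, 1→dst: 9.
Minimum is 4.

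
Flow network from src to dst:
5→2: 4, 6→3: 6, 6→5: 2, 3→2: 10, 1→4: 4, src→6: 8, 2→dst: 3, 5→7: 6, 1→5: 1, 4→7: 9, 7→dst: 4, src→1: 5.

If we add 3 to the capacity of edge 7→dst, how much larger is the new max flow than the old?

Original max flow = 7.
After raising cap(7→dst), augmenting paths through that edge carry 3 more units.
New max flow = 10. Increase = 3.

3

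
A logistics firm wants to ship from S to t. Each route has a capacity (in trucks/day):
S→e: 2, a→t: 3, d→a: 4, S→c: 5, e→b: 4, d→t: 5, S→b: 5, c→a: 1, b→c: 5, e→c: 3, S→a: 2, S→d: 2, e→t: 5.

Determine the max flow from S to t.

Augment S→e→t: bottleneck 2. Total 2.
Augment S→d→t: bottleneck 2. Total 4.
Augment S→a→t: bottleneck 2. Total 6.
Augment S→c→a→t: bottleneck 1. Total 7.
No augmenting path remains in the residual graph.

7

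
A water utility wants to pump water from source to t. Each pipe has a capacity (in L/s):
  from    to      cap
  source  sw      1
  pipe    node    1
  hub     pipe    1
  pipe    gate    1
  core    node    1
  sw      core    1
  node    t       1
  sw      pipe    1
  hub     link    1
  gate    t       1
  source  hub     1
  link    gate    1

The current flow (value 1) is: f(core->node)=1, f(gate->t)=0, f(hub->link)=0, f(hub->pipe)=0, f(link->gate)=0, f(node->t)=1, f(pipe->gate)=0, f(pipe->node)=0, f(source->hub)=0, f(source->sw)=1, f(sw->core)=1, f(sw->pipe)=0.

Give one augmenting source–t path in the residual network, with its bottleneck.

source->hub->pipe->gate->t, bottleneck 1

Residual along source->hub->pipe->gate->t: source->hub: 1, hub->pipe: 1, pipe->gate: 1, gate->t: 1.
Bottleneck = min = 1.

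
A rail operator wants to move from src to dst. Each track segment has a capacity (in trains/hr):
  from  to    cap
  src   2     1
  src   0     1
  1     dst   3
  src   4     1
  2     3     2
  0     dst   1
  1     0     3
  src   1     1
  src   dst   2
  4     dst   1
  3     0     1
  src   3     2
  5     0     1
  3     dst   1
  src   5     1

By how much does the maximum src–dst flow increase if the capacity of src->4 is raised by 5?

Original max flow = 6.
Even with extra capacity on src->4, another cut of capacity 6 remains binding.
New max flow = 6. Increase = 0.

0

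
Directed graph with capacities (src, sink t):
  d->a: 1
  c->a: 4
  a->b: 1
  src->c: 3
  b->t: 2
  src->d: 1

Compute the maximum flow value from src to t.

1

Augment src->c->a->b->t: bottleneck 1. Total 1.
No augmenting path remains in the residual graph.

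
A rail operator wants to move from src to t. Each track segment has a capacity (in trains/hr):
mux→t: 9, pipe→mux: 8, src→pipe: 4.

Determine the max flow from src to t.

4

Augment src→pipe→mux→t: bottleneck 4. Total 4.
No augmenting path remains in the residual graph.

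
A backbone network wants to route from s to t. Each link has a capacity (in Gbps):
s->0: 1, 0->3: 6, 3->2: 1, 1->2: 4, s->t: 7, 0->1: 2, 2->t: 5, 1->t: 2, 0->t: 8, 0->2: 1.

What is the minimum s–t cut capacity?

8

Max flow = 8 (via 2 augmenting paths).
In the residual at optimum, the set reachable from s is {s}.
Cut edges: s->0 (cap 1), s->t (cap 7). Sum = 8.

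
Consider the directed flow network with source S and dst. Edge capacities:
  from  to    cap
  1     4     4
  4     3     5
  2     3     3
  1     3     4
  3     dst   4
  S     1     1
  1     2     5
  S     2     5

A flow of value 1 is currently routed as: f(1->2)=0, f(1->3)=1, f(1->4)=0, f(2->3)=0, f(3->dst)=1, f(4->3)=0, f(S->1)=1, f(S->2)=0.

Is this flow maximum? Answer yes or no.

Residual path S->2->3->dst has bottleneck 3 > 0.
Pushing 3 along it raises the flow to 4, so the given flow is not maximum.

No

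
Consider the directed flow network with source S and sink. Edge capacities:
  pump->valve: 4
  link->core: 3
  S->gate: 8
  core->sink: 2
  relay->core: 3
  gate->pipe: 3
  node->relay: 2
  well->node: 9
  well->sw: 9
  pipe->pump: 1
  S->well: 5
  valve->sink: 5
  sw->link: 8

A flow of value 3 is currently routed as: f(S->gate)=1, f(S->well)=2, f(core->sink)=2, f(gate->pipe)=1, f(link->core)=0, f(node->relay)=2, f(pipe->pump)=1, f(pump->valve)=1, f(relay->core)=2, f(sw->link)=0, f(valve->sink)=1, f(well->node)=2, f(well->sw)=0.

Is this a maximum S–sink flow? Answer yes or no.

Residual reachable from S: {S, core, gate, link, node, pipe, relay, sw, well}; sink is not reachable.
Saturated cut: pipe->pump, core->sink with total capacity 3 = current flow value. Flow is maximum.

Yes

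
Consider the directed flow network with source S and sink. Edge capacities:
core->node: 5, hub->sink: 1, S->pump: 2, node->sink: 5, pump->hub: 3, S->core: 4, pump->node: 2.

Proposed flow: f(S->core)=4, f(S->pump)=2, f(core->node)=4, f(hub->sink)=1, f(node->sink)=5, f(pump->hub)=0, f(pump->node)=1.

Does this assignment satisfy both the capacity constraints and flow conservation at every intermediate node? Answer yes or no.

Conservation fails at pump: inflow 2 ≠ outflow 1.

No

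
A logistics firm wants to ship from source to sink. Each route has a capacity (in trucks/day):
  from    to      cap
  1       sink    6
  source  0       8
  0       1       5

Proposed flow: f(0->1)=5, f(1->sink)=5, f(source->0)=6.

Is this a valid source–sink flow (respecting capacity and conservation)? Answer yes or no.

No

Conservation fails at 0: inflow 6 ≠ outflow 5.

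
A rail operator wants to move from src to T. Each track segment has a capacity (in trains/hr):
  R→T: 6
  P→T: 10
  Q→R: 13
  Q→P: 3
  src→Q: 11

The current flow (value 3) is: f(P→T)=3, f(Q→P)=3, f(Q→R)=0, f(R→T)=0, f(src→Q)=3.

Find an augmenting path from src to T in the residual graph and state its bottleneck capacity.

src→Q→R→T, bottleneck 6

Residual along src→Q→R→T: src→Q: 8, Q→R: 13, R→T: 6.
Bottleneck = min = 6.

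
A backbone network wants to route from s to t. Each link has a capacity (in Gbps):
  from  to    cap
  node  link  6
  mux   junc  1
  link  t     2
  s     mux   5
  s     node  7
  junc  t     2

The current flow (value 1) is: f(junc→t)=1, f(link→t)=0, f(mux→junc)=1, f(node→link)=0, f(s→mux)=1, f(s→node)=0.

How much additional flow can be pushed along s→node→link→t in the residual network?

Residual capacities along the path: s→node: 7, node→link: 6, link→t: 2.
Minimum is 2.

2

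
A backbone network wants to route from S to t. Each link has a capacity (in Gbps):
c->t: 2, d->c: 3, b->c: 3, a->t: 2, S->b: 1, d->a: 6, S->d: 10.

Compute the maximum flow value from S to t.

4

Augment S->d->a->t: bottleneck 2. Total 2.
Augment S->d->c->t: bottleneck 2. Total 4.
No augmenting path remains in the residual graph.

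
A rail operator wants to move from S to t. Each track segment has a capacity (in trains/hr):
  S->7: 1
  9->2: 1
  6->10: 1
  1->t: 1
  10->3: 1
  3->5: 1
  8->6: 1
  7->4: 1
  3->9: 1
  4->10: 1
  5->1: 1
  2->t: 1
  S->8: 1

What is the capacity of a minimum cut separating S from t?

Max flow = 1 (via 1 augmenting path).
In the residual at optimum, the set reachable from S is {10, 4, 6, 7, 8, S}.
Cut edges: 10->3 (cap 1). Sum = 1.

1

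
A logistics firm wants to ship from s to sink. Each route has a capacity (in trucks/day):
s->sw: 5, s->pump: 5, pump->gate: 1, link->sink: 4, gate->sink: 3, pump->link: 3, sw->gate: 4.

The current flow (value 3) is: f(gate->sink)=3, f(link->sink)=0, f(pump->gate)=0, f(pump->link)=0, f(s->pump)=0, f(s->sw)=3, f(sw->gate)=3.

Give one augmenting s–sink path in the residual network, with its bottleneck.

s->pump->link->sink, bottleneck 3

Residual along s->pump->link->sink: s->pump: 5, pump->link: 3, link->sink: 4.
Bottleneck = min = 3.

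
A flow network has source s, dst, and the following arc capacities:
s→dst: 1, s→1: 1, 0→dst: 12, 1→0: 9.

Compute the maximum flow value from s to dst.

2

Augment s→dst: bottleneck 1. Total 1.
Augment s→1→0→dst: bottleneck 1. Total 2.
No augmenting path remains in the residual graph.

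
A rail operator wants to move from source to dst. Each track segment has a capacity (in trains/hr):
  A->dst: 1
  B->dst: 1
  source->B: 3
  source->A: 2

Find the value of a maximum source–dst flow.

Augment source->A->dst: bottleneck 1. Total 1.
Augment source->B->dst: bottleneck 1. Total 2.
No augmenting path remains in the residual graph.

2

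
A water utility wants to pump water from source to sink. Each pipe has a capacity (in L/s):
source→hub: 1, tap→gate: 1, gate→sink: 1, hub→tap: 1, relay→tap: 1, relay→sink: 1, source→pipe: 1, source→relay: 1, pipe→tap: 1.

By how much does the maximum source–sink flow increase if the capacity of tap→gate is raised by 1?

Original max flow = 2.
Even with extra capacity on tap→gate, another cut of capacity 2 remains binding.
New max flow = 2. Increase = 0.

0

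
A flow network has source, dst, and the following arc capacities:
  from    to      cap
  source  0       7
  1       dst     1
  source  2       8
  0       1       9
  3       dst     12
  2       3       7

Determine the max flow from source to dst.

Augment source→0→1→dst: bottleneck 1. Total 1.
Augment source→2→3→dst: bottleneck 7. Total 8.
No augmenting path remains in the residual graph.

8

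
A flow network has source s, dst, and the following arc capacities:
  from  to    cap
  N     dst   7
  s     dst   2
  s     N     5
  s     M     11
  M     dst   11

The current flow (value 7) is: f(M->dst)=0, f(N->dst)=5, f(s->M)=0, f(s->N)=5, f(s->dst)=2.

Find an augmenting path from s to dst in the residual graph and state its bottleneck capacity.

s->M->dst, bottleneck 11

Residual along s->M->dst: s->M: 11, M->dst: 11.
Bottleneck = min = 11.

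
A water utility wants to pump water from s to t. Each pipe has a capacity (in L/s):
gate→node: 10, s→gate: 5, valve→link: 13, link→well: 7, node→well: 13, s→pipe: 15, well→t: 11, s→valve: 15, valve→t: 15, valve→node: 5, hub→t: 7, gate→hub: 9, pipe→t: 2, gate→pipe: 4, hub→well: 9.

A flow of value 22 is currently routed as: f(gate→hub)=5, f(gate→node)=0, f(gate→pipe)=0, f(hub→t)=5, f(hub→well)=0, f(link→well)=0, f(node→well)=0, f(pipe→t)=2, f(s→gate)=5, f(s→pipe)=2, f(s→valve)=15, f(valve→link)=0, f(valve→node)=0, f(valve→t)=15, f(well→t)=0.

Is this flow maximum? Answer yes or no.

Residual reachable from s: {pipe, s}; t is not reachable.
Saturated cut: s→gate, s→valve, pipe→t with total capacity 22 = current flow value. Flow is maximum.

Yes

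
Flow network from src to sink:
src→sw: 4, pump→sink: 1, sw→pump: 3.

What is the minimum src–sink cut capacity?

Max flow = 1 (via 1 augmenting path).
In the residual at optimum, the set reachable from src is {pump, src, sw}.
Cut edges: pump→sink (cap 1). Sum = 1.

1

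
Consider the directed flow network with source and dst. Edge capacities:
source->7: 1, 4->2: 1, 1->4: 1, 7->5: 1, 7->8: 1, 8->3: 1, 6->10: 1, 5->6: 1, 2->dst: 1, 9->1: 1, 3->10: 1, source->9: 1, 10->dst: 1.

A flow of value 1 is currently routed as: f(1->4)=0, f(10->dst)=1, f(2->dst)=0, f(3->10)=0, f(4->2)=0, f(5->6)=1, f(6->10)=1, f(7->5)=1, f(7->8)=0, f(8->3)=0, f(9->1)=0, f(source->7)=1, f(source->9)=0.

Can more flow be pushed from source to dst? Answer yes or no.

Residual path source->9->1->4->2->dst has bottleneck 1 > 0.
Pushing 1 along it raises the flow to 2, so the given flow is not maximum.

Yes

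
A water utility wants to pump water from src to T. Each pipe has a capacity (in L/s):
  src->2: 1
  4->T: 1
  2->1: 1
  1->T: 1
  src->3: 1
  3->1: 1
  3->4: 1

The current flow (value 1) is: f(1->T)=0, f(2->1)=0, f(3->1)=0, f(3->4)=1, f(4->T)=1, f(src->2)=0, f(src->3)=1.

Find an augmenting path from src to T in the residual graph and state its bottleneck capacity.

src->2->1->T, bottleneck 1

Residual along src->2->1->T: src->2: 1, 2->1: 1, 1->T: 1.
Bottleneck = min = 1.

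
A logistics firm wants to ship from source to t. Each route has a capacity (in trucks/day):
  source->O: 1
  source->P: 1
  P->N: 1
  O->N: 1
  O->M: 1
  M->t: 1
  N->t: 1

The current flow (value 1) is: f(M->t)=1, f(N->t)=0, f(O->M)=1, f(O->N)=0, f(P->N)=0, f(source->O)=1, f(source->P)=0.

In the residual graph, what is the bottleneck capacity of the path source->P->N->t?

1

Residual capacities along the path: source->P: 1, P->N: 1, N->t: 1.
Minimum is 1.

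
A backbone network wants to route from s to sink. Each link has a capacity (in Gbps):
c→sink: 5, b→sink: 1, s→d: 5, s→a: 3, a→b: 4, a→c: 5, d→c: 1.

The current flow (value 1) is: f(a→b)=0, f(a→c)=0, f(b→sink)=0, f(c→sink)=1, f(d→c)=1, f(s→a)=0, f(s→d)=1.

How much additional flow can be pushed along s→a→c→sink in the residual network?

Residual capacities along the path: s→a: 3, a→c: 5, c→sink: 4.
Minimum is 3.

3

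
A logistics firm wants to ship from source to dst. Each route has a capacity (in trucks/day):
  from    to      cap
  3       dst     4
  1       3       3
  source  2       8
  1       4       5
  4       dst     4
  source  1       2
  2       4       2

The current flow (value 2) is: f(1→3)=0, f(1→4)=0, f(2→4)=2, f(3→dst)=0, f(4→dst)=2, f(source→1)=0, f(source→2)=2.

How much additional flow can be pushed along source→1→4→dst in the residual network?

2

Residual capacities along the path: source→1: 2, 1→4: 5, 4→dst: 2.
Minimum is 2.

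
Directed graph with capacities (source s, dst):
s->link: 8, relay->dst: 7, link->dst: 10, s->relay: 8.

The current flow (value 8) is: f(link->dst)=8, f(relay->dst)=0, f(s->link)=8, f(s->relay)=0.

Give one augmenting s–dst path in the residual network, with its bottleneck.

s->relay->dst, bottleneck 7

Residual along s->relay->dst: s->relay: 8, relay->dst: 7.
Bottleneck = min = 7.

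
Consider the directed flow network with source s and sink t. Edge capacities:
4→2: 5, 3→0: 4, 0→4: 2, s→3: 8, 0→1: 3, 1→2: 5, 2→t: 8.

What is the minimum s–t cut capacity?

Max flow = 4 (via 2 augmenting paths).
In the residual at optimum, the set reachable from s is {3, s}.
Cut edges: 3→0 (cap 4). Sum = 4.

4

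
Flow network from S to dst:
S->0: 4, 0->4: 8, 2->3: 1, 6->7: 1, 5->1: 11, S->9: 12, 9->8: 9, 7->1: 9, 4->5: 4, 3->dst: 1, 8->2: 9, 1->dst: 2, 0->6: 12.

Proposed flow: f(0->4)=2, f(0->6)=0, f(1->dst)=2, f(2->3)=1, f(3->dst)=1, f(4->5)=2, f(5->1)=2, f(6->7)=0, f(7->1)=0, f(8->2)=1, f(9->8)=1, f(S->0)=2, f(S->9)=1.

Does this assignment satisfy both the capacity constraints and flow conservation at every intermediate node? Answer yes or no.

Every edge has 0 ≤ f(e) ≤ cap(e).
At each intermediate node, inflow equals outflow.

Yes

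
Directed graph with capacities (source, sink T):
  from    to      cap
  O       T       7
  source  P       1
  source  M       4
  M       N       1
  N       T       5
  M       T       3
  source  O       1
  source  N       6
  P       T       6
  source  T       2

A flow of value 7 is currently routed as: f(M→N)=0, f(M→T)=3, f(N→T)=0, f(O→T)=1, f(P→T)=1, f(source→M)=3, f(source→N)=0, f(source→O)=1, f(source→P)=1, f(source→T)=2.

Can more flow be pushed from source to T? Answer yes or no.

Residual path source→N→T has bottleneck 5 > 0.
Pushing 5 along it raises the flow to 12, so the given flow is not maximum.

Yes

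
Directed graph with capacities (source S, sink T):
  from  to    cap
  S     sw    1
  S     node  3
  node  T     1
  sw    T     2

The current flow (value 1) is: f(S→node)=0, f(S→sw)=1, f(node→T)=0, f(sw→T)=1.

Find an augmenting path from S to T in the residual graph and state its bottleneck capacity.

Residual along S→node→T: S→node: 3, node→T: 1.
Bottleneck = min = 1.

S→node→T, bottleneck 1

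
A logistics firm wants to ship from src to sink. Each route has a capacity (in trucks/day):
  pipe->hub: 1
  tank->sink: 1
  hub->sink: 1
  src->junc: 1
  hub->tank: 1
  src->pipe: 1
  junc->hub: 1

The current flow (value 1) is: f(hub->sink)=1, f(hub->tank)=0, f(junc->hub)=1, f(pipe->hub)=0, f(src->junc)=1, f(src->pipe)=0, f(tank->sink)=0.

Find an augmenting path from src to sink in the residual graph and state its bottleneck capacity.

src->pipe->hub->tank->sink, bottleneck 1

Residual along src->pipe->hub->tank->sink: src->pipe: 1, pipe->hub: 1, hub->tank: 1, tank->sink: 1.
Bottleneck = min = 1.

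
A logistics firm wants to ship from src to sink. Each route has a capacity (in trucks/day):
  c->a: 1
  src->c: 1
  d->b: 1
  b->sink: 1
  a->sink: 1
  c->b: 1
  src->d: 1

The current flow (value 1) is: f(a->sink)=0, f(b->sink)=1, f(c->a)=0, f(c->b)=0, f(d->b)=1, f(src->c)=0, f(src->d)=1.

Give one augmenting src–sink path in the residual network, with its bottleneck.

src->c->a->sink, bottleneck 1

Residual along src->c->a->sink: src->c: 1, c->a: 1, a->sink: 1.
Bottleneck = min = 1.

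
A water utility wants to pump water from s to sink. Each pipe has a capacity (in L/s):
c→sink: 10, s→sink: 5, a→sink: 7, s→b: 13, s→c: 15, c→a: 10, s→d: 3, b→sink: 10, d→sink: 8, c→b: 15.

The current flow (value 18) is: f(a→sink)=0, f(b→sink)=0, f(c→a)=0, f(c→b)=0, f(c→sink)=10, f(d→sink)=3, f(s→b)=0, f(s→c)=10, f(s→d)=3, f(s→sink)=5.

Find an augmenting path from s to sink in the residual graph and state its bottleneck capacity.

s→b→sink, bottleneck 10

Residual along s→b→sink: s→b: 13, b→sink: 10.
Bottleneck = min = 10.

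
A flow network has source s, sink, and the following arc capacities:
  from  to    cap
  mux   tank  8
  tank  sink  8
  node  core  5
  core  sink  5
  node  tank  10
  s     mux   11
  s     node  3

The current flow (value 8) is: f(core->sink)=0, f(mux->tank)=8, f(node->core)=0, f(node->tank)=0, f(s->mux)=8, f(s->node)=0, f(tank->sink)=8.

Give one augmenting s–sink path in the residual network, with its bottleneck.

Residual along s->node->core->sink: s->node: 3, node->core: 5, core->sink: 5.
Bottleneck = min = 3.

s->node->core->sink, bottleneck 3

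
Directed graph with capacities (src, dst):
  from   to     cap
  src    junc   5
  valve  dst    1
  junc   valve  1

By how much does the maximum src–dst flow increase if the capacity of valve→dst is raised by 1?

0

Original max flow = 1.
Edge valve→dst does not cross the min cut (source side {junc, src}), so extra capacity there cannot help.
New max flow = 1. Increase = 0.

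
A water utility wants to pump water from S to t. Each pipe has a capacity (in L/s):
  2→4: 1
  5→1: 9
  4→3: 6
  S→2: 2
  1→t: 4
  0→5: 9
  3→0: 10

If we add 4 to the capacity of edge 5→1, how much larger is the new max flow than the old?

Original max flow = 1.
Edge 5→1 does not cross the min cut (source side {2, S}), so extra capacity there cannot help.
New max flow = 1. Increase = 0.

0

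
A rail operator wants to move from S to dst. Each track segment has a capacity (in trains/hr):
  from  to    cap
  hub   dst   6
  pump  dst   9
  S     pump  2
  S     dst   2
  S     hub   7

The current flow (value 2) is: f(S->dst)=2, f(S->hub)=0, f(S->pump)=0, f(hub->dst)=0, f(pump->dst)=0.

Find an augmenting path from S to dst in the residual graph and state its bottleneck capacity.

S->hub->dst, bottleneck 6

Residual along S->hub->dst: S->hub: 7, hub->dst: 6.
Bottleneck = min = 6.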